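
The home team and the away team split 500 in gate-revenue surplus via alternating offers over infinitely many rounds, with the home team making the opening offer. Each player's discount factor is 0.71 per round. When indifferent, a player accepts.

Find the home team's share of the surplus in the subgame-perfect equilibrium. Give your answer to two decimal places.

292.40

When the home team proposes, the away team accepts any offer worth at least 0.71 times what the away team would get by proposing next round; and vice versa.
This gives x = 500 − 0.71y and y = 500 − 0.71x, where x and y are each side's share when it proposes.
Hence (1 − 0.71·0.71)x = 500(1 − 0.71), i.e. 0.4959·x = 145.
x ≈ 292.3977; the away team's share is 500 − x ≈ 207.6023.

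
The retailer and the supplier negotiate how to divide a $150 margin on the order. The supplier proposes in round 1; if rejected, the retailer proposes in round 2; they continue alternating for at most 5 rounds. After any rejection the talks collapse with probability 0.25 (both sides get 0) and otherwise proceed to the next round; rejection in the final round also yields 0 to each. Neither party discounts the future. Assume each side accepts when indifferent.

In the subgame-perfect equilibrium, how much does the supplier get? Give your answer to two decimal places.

106.05

Round 5 (the supplier proposes): rejection yields 0 for the retailer; the supplier offers 0 and keeps 150.
Round 4 (the retailer proposes): rejecting gives the supplier an expected 0.75 × 150 = 112.5. The retailer offers 112.5 and keeps 150 − 112.5 = 37.5.
Round 3 (the supplier proposes): rejecting gives the retailer an expected 0.75 × 37.5 = 28.125. The supplier offers 28.125 and keeps 150 − 28.125 = 121.875.
Round 2 (the retailer proposes): rejecting gives the supplier an expected 0.75 × 121.875 = 91.40625, so the retailer offers 91.40625, keeping 58.59375.
Round 1 (the supplier proposes): rejecting gives the retailer an expected 0.75 × 58.59375 = 43.9453125. The supplier offers 43.9453125 and keeps 150 − 43.9453125 = 106.0546875.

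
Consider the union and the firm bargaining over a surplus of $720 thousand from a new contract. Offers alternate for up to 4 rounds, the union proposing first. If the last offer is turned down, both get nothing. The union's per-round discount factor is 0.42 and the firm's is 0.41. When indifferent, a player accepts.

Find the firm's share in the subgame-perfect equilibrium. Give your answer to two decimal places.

Round 4 (the firm proposes): the union will accept anything ≥ 0, so the firm offers 0 and keeps 720.
Round 3 (the union proposes): the firm can get 720 next round, worth 0.41 × 720 = 295.2 now, so the union offers 295.2, keeping 424.8.
Round 2 (the firm proposes): the union can get 424.8 next round, worth 0.42 × 424.8 = 178.416 now; the firm offers that and keeps 541.584.
Round 1 (the union proposes): the firm can get 541.584 next round, worth 0.41 × 541.584 = 222.04944 now. The union offers 222.04944 and keeps 720 − 222.04944 = 497.95056.

222.05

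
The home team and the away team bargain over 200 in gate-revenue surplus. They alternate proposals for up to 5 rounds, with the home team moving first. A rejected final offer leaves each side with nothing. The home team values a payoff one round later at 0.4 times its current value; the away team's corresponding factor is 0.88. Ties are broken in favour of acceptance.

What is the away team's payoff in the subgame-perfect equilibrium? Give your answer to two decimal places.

142.77

Round 5 (the home team proposes): the away team will accept anything ≥ 0, so the home team offers 0 and keeps 200.
Round 4 (the away team proposes): the home team can get 200 next round, worth 0.4 × 200 = 80 now. The away team offers 80 and keeps 200 − 80 = 120.
Round 3 (the home team proposes): the away team can get 120 next round, worth 0.88 × 120 = 105.6 now, so the home team offers 105.6, keeping 94.4.
Round 2 (the away team proposes): the home team can get 94.4 next round, worth 0.4 × 94.4 = 37.76 now; the away team offers that and keeps 162.24.
Round 1 (the home team proposes): the away team can get 162.24 next round, worth 0.88 × 162.24 = 142.7712 now; the home team offers that and keeps 57.2288.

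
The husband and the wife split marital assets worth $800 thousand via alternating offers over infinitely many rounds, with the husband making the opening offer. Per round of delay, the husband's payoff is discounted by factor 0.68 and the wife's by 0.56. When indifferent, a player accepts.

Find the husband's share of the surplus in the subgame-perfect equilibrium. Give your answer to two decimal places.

In a stationary SPE each proposer offers the other exactly their discounted continuation value.
If the husband keeps x when proposing and the wife keeps y when proposing, then x = 800 − 0.56y and y = 800 − 0.68x.
Solving: x = 800(1 − 0.56) / (1 − 0.68·0.56) = 352 / 0.6192 ≈ 568.4755.
The wife gets 800 − 568.4755 ≈ 231.5245.

568.48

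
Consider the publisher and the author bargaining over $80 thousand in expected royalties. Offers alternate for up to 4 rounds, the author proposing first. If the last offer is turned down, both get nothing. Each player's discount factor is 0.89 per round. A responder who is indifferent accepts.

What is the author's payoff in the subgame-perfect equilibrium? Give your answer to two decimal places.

15.77

Round 4 (the publisher proposes): the author will accept anything ≥ 0, so the publisher offers 0 and keeps 80.
Round 3 (the author proposes): the publisher can get 80 next round, worth 0.89 × 80 = 71.2 now. The author offers 71.2 and keeps 80 − 71.2 = 8.8.
Round 2 (the publisher proposes): the author can get 8.8 next round, worth 0.89 × 8.8 = 7.832 now; the publisher offers that and keeps 72.168.
Round 1 (the author proposes): the publisher can get 72.168 next round, worth 0.89 × 72.168 = 64.22952 now, so the author offers 64.22952, keeping 15.77048.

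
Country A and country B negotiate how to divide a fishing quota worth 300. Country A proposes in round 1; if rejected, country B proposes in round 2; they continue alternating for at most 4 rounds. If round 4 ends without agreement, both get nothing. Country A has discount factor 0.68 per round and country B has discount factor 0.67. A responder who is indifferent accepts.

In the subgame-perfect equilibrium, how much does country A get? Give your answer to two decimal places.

144.10

Round 4 (country B proposes): country A will accept anything ≥ 0, so country B offers 0 and keeps 300.
Round 3 (country A proposes): country B can get 300 next round, worth 0.67 × 300 = 201 now; country A offers that and keeps 99.
Round 2 (country B proposes): country A can get 99 next round, worth 0.68 × 99 = 67.32 now, so country B offers 67.32, keeping 232.68.
Round 1 (country A proposes): country B can get 232.68 next round, worth 0.67 × 232.68 = 155.8956 now. Country A offers 155.8956 and keeps 300 − 155.8956 = 144.1044.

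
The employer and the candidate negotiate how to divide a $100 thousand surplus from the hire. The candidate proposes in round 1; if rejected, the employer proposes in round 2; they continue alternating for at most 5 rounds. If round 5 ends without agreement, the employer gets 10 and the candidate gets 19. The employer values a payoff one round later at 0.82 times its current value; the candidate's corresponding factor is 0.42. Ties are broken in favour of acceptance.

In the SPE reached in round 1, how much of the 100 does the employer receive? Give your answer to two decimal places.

65.13

By backward induction:
Round 5 (the candidate proposes): the employer gets 10 if talks fail, so the candidate offers 10 and keeps 90.
Round 4 (the employer proposes): the candidate can get 90 next round, worth 0.42 × 90 = 37.8 now. The employer offers 37.8 and keeps 100 − 37.8 = 62.2.
Round 3 (the candidate proposes): the employer can get 62.2 next round, worth 0.82 × 62.2 = 51.004 now. The candidate offers 51.004 and keeps 100 − 51.004 = 48.996.
Round 2 (the employer proposes): the candidate can get 48.996 next round, worth 0.42 × 48.996 = 20.57832 now. The employer offers 20.57832 and keeps 100 − 20.57832 = 79.42168.
Round 1 (the candidate proposes): the employer can get 79.42168 next round, worth 0.82 × 79.42168 = 65.1257776 now; the candidate offers that and keeps 34.8742224.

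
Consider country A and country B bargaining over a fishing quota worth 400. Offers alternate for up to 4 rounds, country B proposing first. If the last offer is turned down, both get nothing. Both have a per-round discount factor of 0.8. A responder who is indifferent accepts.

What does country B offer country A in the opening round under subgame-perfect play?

Round 4 (country A proposes): country B will accept anything ≥ 0, so country A offers 0 and keeps 400.
Round 3 (country B proposes): country A can get 400 next round, worth 0.8 × 400 = 320 now, so country B offers 320, keeping 80.
Round 2 (country A proposes): country B can get 80 next round, worth 0.8 × 80 = 64 now; country A offers that and keeps 336.
Round 1 (country B proposes): country A can get 336 next round, worth 0.8 × 336 = 268.8 now. Country B offers 268.8 and keeps 400 − 268.8 = 131.2.

268.8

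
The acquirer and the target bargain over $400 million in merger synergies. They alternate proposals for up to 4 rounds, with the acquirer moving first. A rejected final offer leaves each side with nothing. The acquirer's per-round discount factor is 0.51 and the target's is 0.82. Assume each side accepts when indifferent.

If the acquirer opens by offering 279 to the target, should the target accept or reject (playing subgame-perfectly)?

Work out the target's continuation value if the offer is rejected.
Round 4 (the target proposes): the acquirer will accept anything ≥ 0, so the target offers 0 and keeps 400.
Round 3 (the acquirer proposes): the target can get 400 next round, worth 0.82 × 400 = 328 now; the acquirer offers that and keeps 72.
Round 2 (the target proposes): the acquirer can get 72 next round, worth 0.51 × 72 = 36.72 now. The target offers 36.72 and keeps 400 − 36.72 = 363.28.
So by rejecting in round 1, the target gets 363.28 next round, worth 0.82 × 363.28 = 297.8896 now.
Offer 279 < 297.8896, so the target rejects.

Reject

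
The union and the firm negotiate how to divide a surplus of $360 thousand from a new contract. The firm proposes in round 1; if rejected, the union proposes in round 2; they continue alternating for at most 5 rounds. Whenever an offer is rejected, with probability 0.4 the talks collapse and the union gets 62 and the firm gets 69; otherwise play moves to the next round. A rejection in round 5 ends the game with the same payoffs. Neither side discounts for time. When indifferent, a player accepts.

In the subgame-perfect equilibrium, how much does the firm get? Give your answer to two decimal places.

Round 5 (the firm proposes): the union gets 62 if talks fail, so the firm offers 62 and keeps 298.
Round 4 (the union proposes): rejecting gives the firm an expected 0.6 × 298 + 0.4 × 69 = 206.4. The union offers 206.4 and keeps 360 − 206.4 = 153.6.
Round 3 (the firm proposes): rejecting gives the union an expected 0.6 × 153.6 + 0.4 × 62 = 116.96, so the firm offers 116.96, keeping 243.04.
Round 2 (the union proposes): rejecting gives the firm an expected 0.6 × 243.04 + 0.4 × 69 = 173.424; the union offers that and keeps 186.576.
Round 1 (the firm proposes): rejecting gives the union an expected 0.6 × 186.576 + 0.4 × 62 = 136.7456. The firm offers 136.7456 and keeps 360 − 136.7456 = 223.2544.

223.25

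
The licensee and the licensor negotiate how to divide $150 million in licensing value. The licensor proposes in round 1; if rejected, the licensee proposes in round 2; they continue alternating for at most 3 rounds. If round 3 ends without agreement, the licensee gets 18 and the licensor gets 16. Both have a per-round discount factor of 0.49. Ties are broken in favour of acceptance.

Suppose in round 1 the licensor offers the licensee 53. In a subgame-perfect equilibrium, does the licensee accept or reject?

Round 3 (the licensor proposes): the licensee gets 18 if talks fail, so the licensor offers 18 and keeps 132.
Round 2 (the licensee proposes): the licensor can get 132 next round, worth 0.49 × 132 = 64.68 now. The licensee offers 64.68 and keeps 150 − 64.68 = 85.32.
So by rejecting in round 1, the licensee gets 85.32 next round, worth 0.49 × 85.32 = 41.8068 now.
Offer 53 ≥ 41.8068, so the licensee accepts.

Accept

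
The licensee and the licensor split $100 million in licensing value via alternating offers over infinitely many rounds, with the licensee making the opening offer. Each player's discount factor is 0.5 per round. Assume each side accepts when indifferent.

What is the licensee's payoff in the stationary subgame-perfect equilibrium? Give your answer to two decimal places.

66.67

When the licensee proposes, the licensor accepts any offer worth at least 0.5 times what the licensor would get by proposing next round; and vice versa.
This gives x = 100 − 0.5y and y = 100 − 0.5x, where x and y are each side's share when it proposes.
Hence (1 − 0.5·0.5)x = 100(1 − 0.5), i.e. 0.75·x = 50.
x ≈ 66.6667; the licensor's share is 100 − x ≈ 33.3333.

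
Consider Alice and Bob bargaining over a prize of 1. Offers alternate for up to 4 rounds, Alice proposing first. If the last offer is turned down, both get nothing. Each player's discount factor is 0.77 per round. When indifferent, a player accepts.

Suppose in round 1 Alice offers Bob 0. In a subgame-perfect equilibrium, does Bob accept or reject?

Reject

Round 4 (Bob proposes): Alice will accept anything ≥ 0, so Bob offers 0 and keeps 1.
Round 3 (Alice proposes): Bob can get 1 next round, worth 0.77 × 1 = 0.77 now, so Alice offers 0.77, keeping 0.23.
Round 2 (Bob proposes): Alice can get 0.23 next round, worth 0.77 × 0.23 = 0.1771 now. Bob offers 0.1771 and keeps 1 − 0.1771 = 0.8229.
So by rejecting in round 1, Bob gets 0.8229 next round, worth 0.77 × 0.8229 = 0.633633 now.
Offer 0 < 0.633633, so Bob rejects.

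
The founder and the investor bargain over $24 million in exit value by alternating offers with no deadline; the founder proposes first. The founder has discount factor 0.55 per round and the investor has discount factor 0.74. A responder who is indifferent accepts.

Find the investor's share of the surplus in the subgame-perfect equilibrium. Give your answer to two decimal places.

13.48

Let x be the founder's share when the founder proposes and y be the investor's share when the investor proposes.
The investor accepts iff offered ≥ 0.74·y, so x = 24 − 0.74y. Symmetrically y = 24 − 0.55x.
Substituting: x = 24 − 0.74(24 − 0.55x), giving x(1 − 0.55·0.74) = 24(1 − 0.74).
So x = 24 × 0.26 / 0.593 ≈ 10.5228, and the investor receives 24 − x ≈ 13.4772.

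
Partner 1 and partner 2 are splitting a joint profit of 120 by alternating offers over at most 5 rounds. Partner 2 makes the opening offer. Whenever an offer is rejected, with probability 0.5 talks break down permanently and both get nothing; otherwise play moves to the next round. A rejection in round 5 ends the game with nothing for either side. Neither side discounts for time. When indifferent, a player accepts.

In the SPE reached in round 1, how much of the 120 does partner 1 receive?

Round 5 (partner 2 proposes): partner 1 will accept anything ≥ 0, so partner 2 offers 0 and keeps 120.
Round 4 (partner 1 proposes): rejecting gives partner 2 an expected 0.5 × 120 = 60; partner 1 offers that and keeps 60.
Round 3 (partner 2 proposes): rejecting gives partner 1 an expected 0.5 × 60 = 30, so partner 2 offers 30, keeping 90.
Round 2 (partner 1 proposes): rejecting gives partner 2 an expected 0.5 × 90 = 45, so partner 1 offers 45, keeping 75.
Round 1 (partner 2 proposes): rejecting gives partner 1 an expected 0.5 × 75 = 37.5; partner 2 offers that and keeps 82.5.

37.5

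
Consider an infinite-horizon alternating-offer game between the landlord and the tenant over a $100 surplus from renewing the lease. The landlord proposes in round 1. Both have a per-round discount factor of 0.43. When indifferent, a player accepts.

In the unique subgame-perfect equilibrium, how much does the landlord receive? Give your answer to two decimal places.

When the landlord proposes, the tenant accepts any offer worth at least 0.43 times what the tenant would get by proposing next round; and vice versa.
This gives x = 100 − 0.43y and y = 100 − 0.43x, where x and y are each side's share when it proposes.
Hence (1 − 0.43·0.43)x = 100(1 − 0.43), i.e. 0.8151·x = 57.
x ≈ 69.9301; the tenant's share is 100 − x ≈ 30.0699.

69.93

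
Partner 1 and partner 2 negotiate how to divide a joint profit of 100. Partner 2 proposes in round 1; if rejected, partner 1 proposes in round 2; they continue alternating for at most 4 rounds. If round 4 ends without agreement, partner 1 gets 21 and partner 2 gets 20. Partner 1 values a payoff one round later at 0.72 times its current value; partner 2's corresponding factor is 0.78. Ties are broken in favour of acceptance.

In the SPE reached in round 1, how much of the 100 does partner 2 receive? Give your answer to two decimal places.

51.81

By backward induction:
Round 4 (partner 1 proposes): partner 2 gets 20 if talks fail, so partner 1 offers 20 and keeps 80.
Round 3 (partner 2 proposes): partner 1 can get 80 next round, worth 0.72 × 80 = 57.6 now, so partner 2 offers 57.6, keeping 42.4.
Round 2 (partner 1 proposes): partner 2 can get 42.4 next round, worth 0.78 × 42.4 = 33.072 now. Partner 1 offers 33.072 and keeps 100 − 33.072 = 66.928.
Round 1 (partner 2 proposes): partner 1 can get 66.928 next round, worth 0.72 × 66.928 = 48.18816 now. Partner 2 offers 48.18816 and keeps 100 − 48.18816 = 51.81184.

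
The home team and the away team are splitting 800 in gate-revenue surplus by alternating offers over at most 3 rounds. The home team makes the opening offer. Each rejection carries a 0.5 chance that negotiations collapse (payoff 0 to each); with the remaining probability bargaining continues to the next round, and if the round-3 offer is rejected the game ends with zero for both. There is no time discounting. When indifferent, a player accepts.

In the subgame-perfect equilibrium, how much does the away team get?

200

Round 3 (the home team proposes): rejection yields 0 for the away team; the home team offers 0 and keeps 800.
Round 2 (the away team proposes): rejecting gives the home team an expected 0.5 × 800 = 400. The away team offers 400 and keeps 800 − 400 = 400.
Round 1 (the home team proposes): rejecting gives the away team an expected 0.5 × 400 = 200. The home team offers 200 and keeps 800 − 200 = 600.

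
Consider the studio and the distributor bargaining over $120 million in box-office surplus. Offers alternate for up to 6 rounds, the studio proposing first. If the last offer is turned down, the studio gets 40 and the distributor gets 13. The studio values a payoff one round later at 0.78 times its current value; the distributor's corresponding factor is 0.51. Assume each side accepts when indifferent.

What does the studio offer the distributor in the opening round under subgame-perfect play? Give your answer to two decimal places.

25.28

Work backward from the last round.
Round 6 (the distributor proposes): the studio gets 40 if talks fail, so the distributor offers 40 and keeps 80.
Round 5 (the studio proposes): the distributor can get 80 next round, worth 0.51 × 80 = 40.8 now. The studio offers 40.8 and keeps 120 − 40.8 = 79.2.
Round 4 (the distributor proposes): the studio can get 79.2 next round, worth 0.78 × 79.2 = 61.776 now; the distributor offers that and keeps 58.224.
Round 3 (the studio proposes): the distributor can get 58.224 next round, worth 0.51 × 58.224 = 29.69424 now, so the studio offers 29.69424, keeping 90.30576.
Round 2 (the distributor proposes): the studio can get 90.30576 next round, worth 0.78 × 90.30576 = 70.4384928 now. The distributor offers 70.4384928 and keeps 120 − 70.4384928 = 49.5615072.
Round 1 (the studio proposes): the distributor can get 49.5615072 next round, worth 0.51 × 49.5615072 = 25.276368672 now, so the studio offers 25.276368672, keeping 94.723631328.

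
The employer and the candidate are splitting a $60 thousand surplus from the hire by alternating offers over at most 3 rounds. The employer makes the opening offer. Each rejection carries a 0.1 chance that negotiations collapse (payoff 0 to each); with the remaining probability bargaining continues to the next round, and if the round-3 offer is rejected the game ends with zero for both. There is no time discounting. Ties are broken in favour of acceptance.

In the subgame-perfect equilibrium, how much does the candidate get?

Round 3 (the employer proposes): the candidate will accept anything ≥ 0, so the employer offers 0 and keeps 60.
Round 2 (the candidate proposes): rejecting gives the employer an expected 0.9 × 60 = 54. The candidate offers 54 and keeps 60 − 54 = 6.
Round 1 (the employer proposes): rejecting gives the candidate an expected 0.9 × 6 = 5.4, so the employer offers 5.4, keeping 54.6.

5.4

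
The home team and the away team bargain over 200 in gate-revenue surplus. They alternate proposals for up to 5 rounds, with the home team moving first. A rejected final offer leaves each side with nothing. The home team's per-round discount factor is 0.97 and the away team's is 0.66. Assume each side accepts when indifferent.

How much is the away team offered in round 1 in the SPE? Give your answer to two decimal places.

6.50

Round 5 (the home team proposes): the away team will accept anything ≥ 0, so the home team offers 0 and keeps 200.
Round 4 (the away team proposes): the home team can get 200 next round, worth 0.97 × 200 = 194 now; the away team offers that and keeps 6.
Round 3 (the home team proposes): the away team can get 6 next round, worth 0.66 × 6 = 3.96 now, so the home team offers 3.96, keeping 196.04.
Round 2 (the away team proposes): the home team can get 196.04 next round, worth 0.97 × 196.04 = 190.1588 now; the away team offers that and keeps 9.8412.
Round 1 (the home team proposes): the away team can get 9.8412 next round, worth 0.66 × 9.8412 = 6.495192 now, so the home team offers 6.495192, keeping 193.504808.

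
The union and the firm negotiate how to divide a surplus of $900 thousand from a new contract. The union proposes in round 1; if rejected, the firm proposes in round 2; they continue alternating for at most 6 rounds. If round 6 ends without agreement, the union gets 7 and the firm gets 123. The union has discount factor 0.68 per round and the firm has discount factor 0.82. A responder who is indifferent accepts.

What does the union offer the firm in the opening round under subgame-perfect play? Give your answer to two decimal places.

595.52

Round 6 (the firm proposes): the union gets 7 if talks fail, so the firm offers 7 and keeps 893.
Round 5 (the union proposes): the firm can get 893 next round, worth 0.82 × 893 = 732.26 now. The union offers 732.26 and keeps 900 − 732.26 = 167.74.
Round 4 (the firm proposes): the union can get 167.74 next round, worth 0.68 × 167.74 = 114.0632 now; the firm offers that and keeps 785.9368.
Round 3 (the union proposes): the firm can get 785.9368 next round, worth 0.82 × 785.9368 = 644.468176 now. The union offers 644.468176 and keeps 900 − 644.468176 = 255.531824.
Round 2 (the firm proposes): the union can get 255.531824 next round, worth 0.68 × 255.531824 = 173.76164032 now; the firm offers that and keeps 726.23835968.
Round 1 (the union proposes): the firm can get 726.23835968 next round, worth 0.82 × 726.23835968 = 595.5154549376 now, so the union offers 595.5154549376, keeping 304.4845450624.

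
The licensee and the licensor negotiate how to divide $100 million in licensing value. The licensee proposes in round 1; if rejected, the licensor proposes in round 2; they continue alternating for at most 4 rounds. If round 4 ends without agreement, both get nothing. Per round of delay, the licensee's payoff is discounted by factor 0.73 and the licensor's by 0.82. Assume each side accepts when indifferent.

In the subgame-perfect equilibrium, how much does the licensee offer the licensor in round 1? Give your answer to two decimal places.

Round 4 (the licensor proposes): rejection yields 0 for the licensee; the licensor offers 0 and keeps 100.
Round 3 (the licensee proposes): the licensor can get 100 next round, worth 0.82 × 100 = 82 now. The licensee offers 82 and keeps 100 − 82 = 18.
Round 2 (the licensor proposes): the licensee can get 18 next round, worth 0.73 × 18 = 13.14 now; the licensor offers that and keeps 86.86.
Round 1 (the licensee proposes): the licensor can get 86.86 next round, worth 0.82 × 86.86 = 71.2252 now, so the licensee offers 71.2252, keeping 28.7748.

71.23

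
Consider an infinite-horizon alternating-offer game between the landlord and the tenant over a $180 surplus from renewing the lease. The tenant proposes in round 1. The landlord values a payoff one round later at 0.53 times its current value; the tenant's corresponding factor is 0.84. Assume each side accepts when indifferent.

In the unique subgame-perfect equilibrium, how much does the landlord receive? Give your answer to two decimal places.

When the tenant proposes, the landlord accepts any offer worth at least 0.53 times what the landlord would get by proposing next round; and vice versa.
This gives x = 180 − 0.53y and y = 180 − 0.84x, where x and y are each side's share when it proposes.
Hence (1 − 0.53·0.84)x = 180(1 − 0.53), i.e. 0.5548·x = 84.6.
x ≈ 152.4874; the landlord's share is 180 − x ≈ 27.5126.

27.51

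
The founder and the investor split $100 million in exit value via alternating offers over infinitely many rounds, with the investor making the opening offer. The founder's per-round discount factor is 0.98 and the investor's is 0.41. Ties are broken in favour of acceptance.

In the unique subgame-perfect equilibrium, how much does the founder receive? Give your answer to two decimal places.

In a stationary SPE each proposer offers the other exactly their discounted continuation value.
If the investor keeps x when proposing and the founder keeps y when proposing, then x = 100 − 0.98y and y = 100 − 0.41x.
Solving: x = 100(1 − 0.98) / (1 − 0.41·0.98) = 2 / 0.5982 ≈ 3.3434.
The founder gets 100 − 3.3434 ≈ 96.6566.

96.66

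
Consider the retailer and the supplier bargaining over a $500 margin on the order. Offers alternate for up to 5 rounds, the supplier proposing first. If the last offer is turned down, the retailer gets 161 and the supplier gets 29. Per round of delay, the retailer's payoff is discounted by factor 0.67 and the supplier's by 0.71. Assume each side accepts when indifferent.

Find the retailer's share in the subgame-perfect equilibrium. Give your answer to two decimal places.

Round 5 (the supplier proposes): the retailer gets 161 if talks fail, so the supplier offers 161 and keeps 339.
Round 4 (the retailer proposes): the supplier can get 339 next round, worth 0.71 × 339 = 240.69 now, so the retailer offers 240.69, keeping 259.31.
Round 3 (the supplier proposes): the retailer can get 259.31 next round, worth 0.67 × 259.31 = 173.7377 now. The supplier offers 173.7377 and keeps 500 − 173.7377 = 326.2623.
Round 2 (the retailer proposes): the supplier can get 326.2623 next round, worth 0.71 × 326.2623 = 231.646233 now; the retailer offers that and keeps 268.353767.
Round 1 (the supplier proposes): the retailer can get 268.353767 next round, worth 0.67 × 268.353767 = 179.79702389 now; the supplier offers that and keeps 320.20297611.

179.80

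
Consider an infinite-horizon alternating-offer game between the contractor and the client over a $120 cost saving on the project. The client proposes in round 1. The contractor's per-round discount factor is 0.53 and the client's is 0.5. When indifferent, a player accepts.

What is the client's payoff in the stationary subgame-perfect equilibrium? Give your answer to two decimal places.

Let x be the client's share when the client proposes and y be the contractor's share when the contractor proposes.
The contractor accepts iff offered ≥ 0.53·y, so x = 120 − 0.53y. Symmetrically y = 120 − 0.5x.
Substituting: x = 120 − 0.53(120 − 0.5x), giving x(1 − 0.5·0.53) = 120(1 − 0.53).
So x = 120 × 0.47 / 0.735 ≈ 76.7347, and the contractor receives 120 − x ≈ 43.2653.

76.73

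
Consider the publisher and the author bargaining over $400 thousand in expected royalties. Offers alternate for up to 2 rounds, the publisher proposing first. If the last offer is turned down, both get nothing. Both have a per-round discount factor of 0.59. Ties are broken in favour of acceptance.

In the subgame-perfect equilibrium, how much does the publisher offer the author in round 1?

236

Work backward from the last round.
Round 2 (the author proposes): the publisher will accept anything ≥ 0, so the author offers 0 and keeps 400.
Round 1 (the publisher proposes): the author can get 400 next round, worth 0.59 × 400 = 236 now; the publisher offers that and keeps 164.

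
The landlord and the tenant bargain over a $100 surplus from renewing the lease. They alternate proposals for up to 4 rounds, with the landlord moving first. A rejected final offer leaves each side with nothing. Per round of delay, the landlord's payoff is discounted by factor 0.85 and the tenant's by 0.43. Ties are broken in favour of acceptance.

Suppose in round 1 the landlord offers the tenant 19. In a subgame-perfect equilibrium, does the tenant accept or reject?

Round 4 (the tenant proposes): rejection yields 0 for the landlord; the tenant offers 0 and keeps 100.
Round 3 (the landlord proposes): the tenant can get 100 next round, worth 0.43 × 100 = 43 now, so the landlord offers 43, keeping 57.
Round 2 (the tenant proposes): the landlord can get 57 next round, worth 0.85 × 57 = 48.45 now; the tenant offers that and keeps 51.55.
So by rejecting in round 1, the tenant gets 51.55 next round, worth 0.43 × 51.55 = 22.1665 now.
Offer 19 < 22.1665, so the tenant rejects.

Reject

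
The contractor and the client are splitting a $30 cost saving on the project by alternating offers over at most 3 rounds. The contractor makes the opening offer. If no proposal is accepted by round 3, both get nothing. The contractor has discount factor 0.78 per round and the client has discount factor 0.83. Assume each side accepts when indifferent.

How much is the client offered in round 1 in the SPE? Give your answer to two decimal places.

5.48

By backward induction:
Round 3 (the contractor proposes): the client will accept anything ≥ 0, so the contractor offers 0 and keeps 30.
Round 2 (the client proposes): the contractor can get 30 next round, worth 0.78 × 30 = 23.4 now; the client offers that and keeps 6.6.
Round 1 (the contractor proposes): the client can get 6.6 next round, worth 0.83 × 6.6 = 5.478 now, so the contractor offers 5.478, keeping 24.522.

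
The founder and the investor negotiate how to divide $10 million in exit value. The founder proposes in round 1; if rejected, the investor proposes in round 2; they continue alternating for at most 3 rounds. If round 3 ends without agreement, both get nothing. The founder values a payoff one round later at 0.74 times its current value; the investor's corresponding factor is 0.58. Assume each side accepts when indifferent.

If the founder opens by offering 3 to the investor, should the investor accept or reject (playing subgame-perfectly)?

Accept

Round 3 (the founder proposes): the investor will accept anything ≥ 0, so the founder offers 0 and keeps 10.
Round 2 (the investor proposes): the founder can get 10 next round, worth 0.74 × 10 = 7.4 now. The investor offers 7.4 and keeps 10 − 7.4 = 2.6.
So by rejecting in round 1, the investor gets 2.6 next round, worth 0.58 × 2.6 = 1.508 now.
Offer 3 ≥ 1.508, so the investor accepts.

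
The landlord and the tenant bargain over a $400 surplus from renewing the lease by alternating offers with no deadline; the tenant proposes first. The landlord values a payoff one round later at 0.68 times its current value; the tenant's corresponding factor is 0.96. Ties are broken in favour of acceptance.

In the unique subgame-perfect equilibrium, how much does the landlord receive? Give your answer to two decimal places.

31.34

When the tenant proposes, the landlord accepts any offer worth at least 0.68 times what the landlord would get by proposing next round; and vice versa.
This gives x = 400 − 0.68y and y = 400 − 0.96x, where x and y are each side's share when it proposes.
Hence (1 − 0.68·0.96)x = 400(1 − 0.68), i.e. 0.3472·x = 128.
x ≈ 368.6636; the landlord's share is 400 − x ≈ 31.3364.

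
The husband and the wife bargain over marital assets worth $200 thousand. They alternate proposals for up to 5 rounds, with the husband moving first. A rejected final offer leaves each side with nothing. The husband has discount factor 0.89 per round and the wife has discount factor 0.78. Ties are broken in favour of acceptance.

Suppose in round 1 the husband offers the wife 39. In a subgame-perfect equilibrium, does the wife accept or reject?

Accept

Round 5 (the husband proposes): the wife will accept anything ≥ 0, so the husband offers 0 and keeps 200.
Round 4 (the wife proposes): the husband can get 200 next round, worth 0.89 × 200 = 178 now; the wife offers that and keeps 22.
Round 3 (the husband proposes): the wife can get 22 next round, worth 0.78 × 22 = 17.16 now. The husband offers 17.16 and keeps 200 − 17.16 = 182.84.
Round 2 (the wife proposes): the husband can get 182.84 next round, worth 0.89 × 182.84 = 162.7276 now, so the wife offers 162.7276, keeping 37.2724.
So by rejecting in round 1, the wife gets 37.2724 next round, worth 0.78 × 37.2724 = 29.072472 now.
Offer 39 ≥ 29.072472, so the wife accepts.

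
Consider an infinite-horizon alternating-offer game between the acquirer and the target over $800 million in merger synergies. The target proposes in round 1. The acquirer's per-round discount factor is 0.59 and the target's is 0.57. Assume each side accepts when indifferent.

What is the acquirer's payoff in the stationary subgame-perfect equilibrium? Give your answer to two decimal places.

305.80

Let x be the target's share when the target proposes and y be the acquirer's share when the acquirer proposes.
The acquirer accepts iff offered ≥ 0.59·y, so x = 800 − 0.59y. Symmetrically y = 800 − 0.57x.
Substituting: x = 800 − 0.59(800 − 0.57x), giving x(1 − 0.57·0.59) = 800(1 − 0.59).
So x = 800 × 0.41 / 0.6637 ≈ 494.1992, and the acquirer receives 800 − x ≈ 305.8008.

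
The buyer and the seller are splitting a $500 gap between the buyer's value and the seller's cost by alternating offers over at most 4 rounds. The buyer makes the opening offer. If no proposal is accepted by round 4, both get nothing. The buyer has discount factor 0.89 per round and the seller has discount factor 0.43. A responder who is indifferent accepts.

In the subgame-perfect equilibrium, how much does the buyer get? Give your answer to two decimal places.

Round 4 (the seller proposes): rejection yields 0 for the buyer; the seller offers 0 and keeps 500.
Round 3 (the buyer proposes): the seller can get 500 next round, worth 0.43 × 500 = 215 now, so the buyer offers 215, keeping 285.
Round 2 (the seller proposes): the buyer can get 285 next round, worth 0.89 × 285 = 253.65 now, so the seller offers 253.65, keeping 246.35.
Round 1 (the buyer proposes): the seller can get 246.35 next round, worth 0.43 × 246.35 = 105.9305 now; the buyer offers that and keeps 394.0695.

394.07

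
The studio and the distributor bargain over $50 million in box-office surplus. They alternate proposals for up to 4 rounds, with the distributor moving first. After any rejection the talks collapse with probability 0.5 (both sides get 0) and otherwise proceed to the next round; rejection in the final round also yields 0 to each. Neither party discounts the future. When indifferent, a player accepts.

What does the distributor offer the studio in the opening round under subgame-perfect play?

Round 4 (the studio proposes): the distributor will accept anything ≥ 0, so the studio offers 0 and keeps 50.
Round 3 (the distributor proposes): rejecting gives the studio an expected 0.5 × 50 = 25; the distributor offers that and keeps 25.
Round 2 (the studio proposes): rejecting gives the distributor an expected 0.5 × 25 = 12.5; the studio offers that and keeps 37.5.
Round 1 (the distributor proposes): rejecting gives the studio an expected 0.5 × 37.5 = 18.75. The distributor offers 18.75 and keeps 50 − 18.75 = 31.25.

18.75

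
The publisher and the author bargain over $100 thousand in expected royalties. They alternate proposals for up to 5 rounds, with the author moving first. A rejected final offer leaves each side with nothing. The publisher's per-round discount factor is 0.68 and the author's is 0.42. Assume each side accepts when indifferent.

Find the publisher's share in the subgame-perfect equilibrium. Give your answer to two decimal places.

Solve by backward induction from round 5.
Round 5 (the author proposes): the publisher will accept anything ≥ 0, so the author offers 0 and keeps 100.
Round 4 (the publisher proposes): the author can get 100 next round, worth 0.42 × 100 = 42 now. The publisher offers 42 and keeps 100 − 42 = 58.
Round 3 (the author proposes): the publisher can get 58 next round, worth 0.68 × 58 = 39.44 now, so the author offers 39.44, keeping 60.56.
Round 2 (the publisher proposes): the author can get 60.56 next round, worth 0.42 × 60.56 = 25.4352 now. The publisher offers 25.4352 and keeps 100 − 25.4352 = 74.5648.
Round 1 (the author proposes): the publisher can get 74.5648 next round, worth 0.68 × 74.5648 = 50.704064 now. The author offers 50.704064 and keeps 100 − 50.704064 = 49.295936.

50.70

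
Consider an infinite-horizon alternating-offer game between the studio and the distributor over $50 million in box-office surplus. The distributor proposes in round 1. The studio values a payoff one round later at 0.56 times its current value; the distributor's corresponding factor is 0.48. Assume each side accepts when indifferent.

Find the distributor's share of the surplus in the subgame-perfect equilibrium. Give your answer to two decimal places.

Let x be the distributor's share when the distributor proposes and y be the studio's share when the studio proposes.
The studio accepts iff offered ≥ 0.56·y, so x = 50 − 0.56y. Symmetrically y = 50 − 0.48x.
Substituting: x = 50 − 0.56(50 − 0.48x), giving x(1 − 0.48·0.56) = 50(1 − 0.56).
So x = 50 × 0.44 / 0.7312 ≈ 30.0875, and the studio receives 50 − x ≈ 19.9125.

30.09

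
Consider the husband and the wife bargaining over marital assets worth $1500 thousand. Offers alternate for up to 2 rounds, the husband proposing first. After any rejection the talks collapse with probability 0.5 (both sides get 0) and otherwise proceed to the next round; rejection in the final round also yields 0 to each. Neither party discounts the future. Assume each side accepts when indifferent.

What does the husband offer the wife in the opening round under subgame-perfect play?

Round 2 (the wife proposes): the husband will accept anything ≥ 0, so the wife offers 0 and keeps 1500.
Round 1 (the husband proposes): rejecting gives the wife an expected 0.5 × 1500 = 750; the husband offers that and keeps 750.

750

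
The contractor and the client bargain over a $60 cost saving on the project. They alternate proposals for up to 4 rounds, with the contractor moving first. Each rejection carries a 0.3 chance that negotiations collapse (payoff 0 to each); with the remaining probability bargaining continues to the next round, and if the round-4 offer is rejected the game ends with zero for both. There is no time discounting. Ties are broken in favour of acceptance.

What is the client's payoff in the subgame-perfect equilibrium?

Round 4 (the client proposes): the contractor will accept anything ≥ 0, so the client offers 0 and keeps 60.
Round 3 (the contractor proposes): rejecting gives the client an expected 0.7 × 60 = 42, so the contractor offers 42, keeping 18.
Round 2 (the client proposes): rejecting gives the contractor an expected 0.7 × 18 = 12.6; the client offers that and keeps 47.4.
Round 1 (the contractor proposes): rejecting gives the client an expected 0.7 × 47.4 = 33.18, so the contractor offers 33.18, keeping 26.82.

33.18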